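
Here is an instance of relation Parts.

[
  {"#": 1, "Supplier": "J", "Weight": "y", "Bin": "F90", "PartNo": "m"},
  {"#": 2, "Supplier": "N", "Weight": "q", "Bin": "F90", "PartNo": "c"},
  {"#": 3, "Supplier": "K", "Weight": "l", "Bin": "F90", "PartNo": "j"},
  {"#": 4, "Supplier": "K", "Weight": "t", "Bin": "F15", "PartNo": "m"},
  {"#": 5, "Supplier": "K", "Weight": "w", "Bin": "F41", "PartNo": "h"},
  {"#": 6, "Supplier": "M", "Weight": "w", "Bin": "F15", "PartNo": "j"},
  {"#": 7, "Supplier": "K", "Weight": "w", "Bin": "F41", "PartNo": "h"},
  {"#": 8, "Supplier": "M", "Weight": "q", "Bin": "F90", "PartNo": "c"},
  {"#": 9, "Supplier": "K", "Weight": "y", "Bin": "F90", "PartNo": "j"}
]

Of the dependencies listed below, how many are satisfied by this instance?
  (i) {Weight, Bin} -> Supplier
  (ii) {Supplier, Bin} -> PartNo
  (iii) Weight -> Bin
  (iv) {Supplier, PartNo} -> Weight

(i) {Weight, Bin} -> Supplier: (Weight=y, Bin=F90): rows 1, 9 → Supplier takes values {J, K} — violation; (Weight=q, Bin=F90): rows 2, 8 → Supplier takes values {N, M} — violation — fails.
(ii) {Supplier, Bin} -> PartNo: every LHS value maps to a single RHS value — holds.
(iii) Weight -> Bin: Weight=w: rows 5, 6, 7 → Bin takes values {F41, F15} — violation — fails.
(iv) {Supplier, PartNo} -> Weight: (Supplier=K, PartNo=j): rows 3, 9 → Weight takes values {l, y} — violation — fails.
1 of the 4 dependencies holds.

1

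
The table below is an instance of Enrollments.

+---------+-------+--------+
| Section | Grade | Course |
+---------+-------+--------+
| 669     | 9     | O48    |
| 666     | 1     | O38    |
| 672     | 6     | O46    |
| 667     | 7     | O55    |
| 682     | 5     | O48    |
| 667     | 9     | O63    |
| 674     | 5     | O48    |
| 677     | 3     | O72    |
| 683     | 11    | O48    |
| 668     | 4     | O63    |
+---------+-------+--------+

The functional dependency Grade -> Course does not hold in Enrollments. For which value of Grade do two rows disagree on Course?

Grade=9: 2 rows → Course takes values {O48, O63} — violation
Grade=1: 1 row → Course = O38 ✓
Grade=6: 1 row → Course = O46 ✓
Grade=7: 1 row → Course = O55 ✓
Grade=5: 2 rows → Course = O48, O48 ✓
Grade=3: 1 row → Course = O72 ✓
Grade=11: 1 row → Course = O48 ✓
Grade=4: 1 row → Course = O63 ✓
The only Grade value with inconsistent Course is Grade=9.

9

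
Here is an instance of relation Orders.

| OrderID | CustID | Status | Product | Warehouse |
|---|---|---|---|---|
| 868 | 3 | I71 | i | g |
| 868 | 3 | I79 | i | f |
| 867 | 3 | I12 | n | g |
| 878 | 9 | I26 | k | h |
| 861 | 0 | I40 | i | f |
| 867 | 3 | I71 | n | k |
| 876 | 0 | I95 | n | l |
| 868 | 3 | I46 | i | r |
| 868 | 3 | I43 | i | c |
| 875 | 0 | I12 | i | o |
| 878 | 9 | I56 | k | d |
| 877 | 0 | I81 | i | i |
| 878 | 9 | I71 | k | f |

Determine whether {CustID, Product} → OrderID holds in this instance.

(CustID=3, Product=i): 4 rows → OrderID = 868, 868, 868, 868 ✓
(CustID=3, Product=n): 2 rows → OrderID = 867, 867 ✓
(CustID=9, Product=k): 3 rows → OrderID = 878, 878, 878 ✓
(CustID=0, Product=i): 3 rows → OrderID takes values {861, 875, 877} — violation
(CustID=0, Product=n): 1 row → OrderID = 876 ✓
Two rows agree on {CustID, Product} but differ on OrderID, so {CustID, Product} → OrderID does not hold.

No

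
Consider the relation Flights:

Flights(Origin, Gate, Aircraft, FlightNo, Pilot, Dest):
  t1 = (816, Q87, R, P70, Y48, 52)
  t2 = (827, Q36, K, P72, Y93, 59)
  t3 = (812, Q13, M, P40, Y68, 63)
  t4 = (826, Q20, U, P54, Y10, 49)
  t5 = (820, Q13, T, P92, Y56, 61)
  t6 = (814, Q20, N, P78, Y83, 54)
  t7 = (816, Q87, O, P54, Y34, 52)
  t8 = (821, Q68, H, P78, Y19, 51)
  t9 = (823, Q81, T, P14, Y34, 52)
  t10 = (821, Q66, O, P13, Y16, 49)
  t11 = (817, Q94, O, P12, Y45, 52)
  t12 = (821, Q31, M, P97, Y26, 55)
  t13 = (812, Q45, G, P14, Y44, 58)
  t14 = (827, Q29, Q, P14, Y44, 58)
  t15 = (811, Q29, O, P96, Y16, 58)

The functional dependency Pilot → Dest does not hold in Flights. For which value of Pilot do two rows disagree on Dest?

Y16

Pilot=Y48: row 1 → Dest = 52 ✓
Pilot=Y93: row 2 → Dest = 59 ✓
Pilot=Y68: row 3 → Dest = 63 ✓
Pilot=Y10: row 4 → Dest = 49 ✓
Pilot=Y56: row 5 → Dest = 61 ✓
Pilot=Y83: row 6 → Dest = 54 ✓
Pilot=Y34: rows 7, 9 → Dest = 52, 52 ✓
Pilot=Y19: row 8 → Dest = 51 ✓
Pilot=Y16: rows 10, 15 → Dest takes values {49, 58} — violation
Pilot=Y45: row 11 → Dest = 52 ✓
Pilot=Y26: row 12 → Dest = 55 ✓
Pilot=Y44: rows 13, 14 → Dest = 58, 58 ✓
The only Pilot value with inconsistent Dest is Pilot=Y16.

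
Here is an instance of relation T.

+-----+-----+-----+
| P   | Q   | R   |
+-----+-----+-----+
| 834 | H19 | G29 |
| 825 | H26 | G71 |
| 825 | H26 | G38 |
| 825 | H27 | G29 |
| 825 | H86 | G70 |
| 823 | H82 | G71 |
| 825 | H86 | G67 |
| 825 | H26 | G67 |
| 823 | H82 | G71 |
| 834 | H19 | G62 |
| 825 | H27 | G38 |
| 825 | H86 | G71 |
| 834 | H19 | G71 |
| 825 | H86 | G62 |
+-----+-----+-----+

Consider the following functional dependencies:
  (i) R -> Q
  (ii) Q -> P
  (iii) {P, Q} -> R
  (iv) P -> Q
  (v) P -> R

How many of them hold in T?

(i) R -> Q: R=G29: 2 rows → Q takes values {H19, H27} — violation; R=G71: 5 rows → Q takes values {H26, H82, H86, H19} — violation; R=G38: 2 rows → Q takes values {H26, H27} — violation; R=G67: 2 rows → Q takes values {H86, H26} — violation; R=G62: 2 rows → Q takes values {H19, H86} — violation — fails.
(ii) Q -> P: every LHS value maps to a single RHS value — holds.
(iii) {P, Q} -> R: (P=834, Q=H19): 3 rows → R takes values {G29, G62, G71} — violation; (P=825, Q=H26): 3 rows → R takes values {G71, G38, G67} — violation; (P=825, Q=H27): 2 rows → R takes values {G29, G38} — violation; (P=825, Q=H86): 4 rows → R takes values {G70, G67, G71, G62} — violation — fails.
(iv) P -> Q: P=825: 9 rows → Q takes values {H26, H27, H86} — violation — fails.
(v) P -> R: P=834: 3 rows → R takes values {G29, G62, G71} — violation; P=825: 9 rows → R takes values {G71, G38, G29, G70, G67, G62} — violation — fails.
1 of the 5 dependencies holds.

1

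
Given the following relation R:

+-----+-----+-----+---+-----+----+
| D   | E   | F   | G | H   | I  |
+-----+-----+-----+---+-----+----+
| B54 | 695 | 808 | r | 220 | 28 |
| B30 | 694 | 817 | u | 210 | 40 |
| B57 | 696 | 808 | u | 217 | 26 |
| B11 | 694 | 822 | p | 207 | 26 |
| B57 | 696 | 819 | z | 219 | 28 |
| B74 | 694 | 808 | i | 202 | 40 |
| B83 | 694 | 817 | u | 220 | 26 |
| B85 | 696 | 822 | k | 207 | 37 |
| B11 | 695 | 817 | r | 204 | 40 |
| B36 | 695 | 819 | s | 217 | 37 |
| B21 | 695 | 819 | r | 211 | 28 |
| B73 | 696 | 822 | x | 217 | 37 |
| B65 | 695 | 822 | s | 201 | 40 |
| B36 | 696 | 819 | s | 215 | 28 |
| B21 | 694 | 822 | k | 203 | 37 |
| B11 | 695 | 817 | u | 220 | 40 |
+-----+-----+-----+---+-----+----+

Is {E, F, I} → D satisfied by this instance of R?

No

(E=695, F=808, I=28): 1 row → D = B54 ✓
(E=694, F=817, I=40): 1 row → D = B30 ✓
(E=696, F=808, I=26): 1 row → D = B57 ✓
(E=694, F=822, I=26): 1 row → D = B11 ✓
(E=696, F=819, I=28): 2 rows → D takes values {B57, B36} — violation
(E=694, F=808, I=40): 1 row → D = B74 ✓
(E=694, F=817, I=26): 1 row → D = B83 ✓
(E=696, F=822, I=37): 2 rows → D takes values {B85, B73} — violation
(E=695, F=817, I=40): 2 rows → D = B11, B11 ✓
(E=695, F=819, I=37): 1 row → D = B36 ✓
(E=695, F=819, I=28): 1 row → D = B21 ✓
(E=695, F=822, I=40): 1 row → D = B65 ✓
(E=694, F=822, I=37): 1 row → D = B21 ✓
Two rows agree on {E, F, I} but differ on D, so {E, F, I} → D does not hold.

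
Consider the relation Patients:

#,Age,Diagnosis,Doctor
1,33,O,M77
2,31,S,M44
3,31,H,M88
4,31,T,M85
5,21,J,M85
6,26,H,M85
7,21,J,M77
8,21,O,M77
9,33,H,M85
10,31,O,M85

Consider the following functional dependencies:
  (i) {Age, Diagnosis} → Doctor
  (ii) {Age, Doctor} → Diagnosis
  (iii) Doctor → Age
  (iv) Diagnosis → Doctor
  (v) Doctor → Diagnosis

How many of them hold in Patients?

(i) {Age, Diagnosis} → Doctor: (Age=21, Diagnosis=J): rows 5, 7 → Doctor takes values {M85, M77} — violation — fails.
(ii) {Age, Doctor} → Diagnosis: (Age=31, Doctor=M85): rows 4, 10 → Diagnosis takes values {T, O} — violation; (Age=21, Doctor=M77): rows 7, 8 → Diagnosis takes values {J, O} — violation — fails.
(iii) Doctor → Age: Doctor=M77: rows 1, 7, 8 → Age takes values {33, 21} — violation; Doctor=M85: rows 4, 5, 6, 9, 10 → Age takes values {31, 21, 26, 33} — violation — fails.
(iv) Diagnosis → Doctor: Diagnosis=O: rows 1, 8, 10 → Doctor takes values {M77, M85} — violation; Diagnosis=H: rows 3, 6, 9 → Doctor takes values {M88, M85} — violation; Diagnosis=J: rows 5, 7 → Doctor takes values {M85, M77} — violation — fails.
(v) Doctor → Diagnosis: Doctor=M77: rows 1, 7, 8 → Diagnosis takes values {O, J} — violation; Doctor=M85: rows 4, 5, 6, 9, 10 → Diagnosis takes values {T, J, H, O} — violation — fails.
None of the 5 dependencies hold.

0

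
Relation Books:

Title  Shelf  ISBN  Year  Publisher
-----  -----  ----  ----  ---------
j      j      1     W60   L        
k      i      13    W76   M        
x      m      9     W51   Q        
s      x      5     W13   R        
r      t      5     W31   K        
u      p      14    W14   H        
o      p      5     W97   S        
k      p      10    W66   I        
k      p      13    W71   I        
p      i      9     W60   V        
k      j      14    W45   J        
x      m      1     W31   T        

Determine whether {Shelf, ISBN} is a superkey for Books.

All 12 rows have distinct {Shelf, ISBN} values, so {Shelf, ISBN} → (all attributes) holds and {Shelf, ISBN} is a superkey.

Yes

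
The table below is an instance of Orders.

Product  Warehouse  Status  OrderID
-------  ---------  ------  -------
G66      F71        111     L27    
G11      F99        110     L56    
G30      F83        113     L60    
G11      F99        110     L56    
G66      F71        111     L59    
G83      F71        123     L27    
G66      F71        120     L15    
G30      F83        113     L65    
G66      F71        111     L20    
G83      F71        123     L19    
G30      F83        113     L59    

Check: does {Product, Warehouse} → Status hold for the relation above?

No

(Product=G66, Warehouse=F71): 4 rows → Status takes values {111, 120} — violation
(Product=G11, Warehouse=F99): 2 rows → Status = 110, 110 ✓
(Product=G30, Warehouse=F83): 3 rows → Status = 113, 113, 113 ✓
(Product=G83, Warehouse=F71): 2 rows → Status = 123, 123 ✓
Two rows agree on {Product, Warehouse} but differ on Status, so {Product, Warehouse} → Status does not hold.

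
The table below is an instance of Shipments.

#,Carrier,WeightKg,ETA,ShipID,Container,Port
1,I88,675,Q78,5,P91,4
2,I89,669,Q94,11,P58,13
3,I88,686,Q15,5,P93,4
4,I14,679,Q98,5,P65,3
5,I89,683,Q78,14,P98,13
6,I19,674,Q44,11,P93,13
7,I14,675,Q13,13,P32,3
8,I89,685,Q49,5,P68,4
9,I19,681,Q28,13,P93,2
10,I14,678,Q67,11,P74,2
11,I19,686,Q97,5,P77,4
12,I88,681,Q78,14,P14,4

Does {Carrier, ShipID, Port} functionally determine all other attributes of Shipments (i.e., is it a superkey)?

No

Rows 1 and 3 have the same {Carrier, ShipID, Port} value (Carrier=I88, ShipID=5, Port=4) but are distinct tuples, so {Carrier, ShipID, Port} does not determine every attribute — not a superkey.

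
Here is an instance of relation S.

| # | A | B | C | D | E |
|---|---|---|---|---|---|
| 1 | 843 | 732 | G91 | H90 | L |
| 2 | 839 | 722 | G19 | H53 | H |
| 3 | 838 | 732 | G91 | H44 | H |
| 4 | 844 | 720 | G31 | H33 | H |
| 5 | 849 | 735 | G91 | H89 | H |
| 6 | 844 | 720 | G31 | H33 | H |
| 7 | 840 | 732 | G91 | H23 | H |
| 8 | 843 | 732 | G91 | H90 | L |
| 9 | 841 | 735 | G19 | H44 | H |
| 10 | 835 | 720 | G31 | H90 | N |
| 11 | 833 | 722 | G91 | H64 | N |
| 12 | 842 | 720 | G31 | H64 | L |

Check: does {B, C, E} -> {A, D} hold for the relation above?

No

(B=732, C=G91, E=L): rows 1, 8 → {A,D} = (843, H90), (843, H90) ✓
(B=722, C=G19, E=H): row 2 → {A,D} = (839, H53) ✓
(B=732, C=G91, E=H): rows 3, 7 → {A,D} takes values {(838, H44), (840, H23)} — violation
(B=720, C=G31, E=H): rows 4, 6 → {A,D} = (844, H33), (844, H33) ✓
(B=735, C=G91, E=H): row 5 → {A,D} = (849, H89) ✓
(B=735, C=G19, E=H): row 9 → {A,D} = (841, H44) ✓
(B=720, C=G31, E=N): row 10 → {A,D} = (835, H90) ✓
(B=722, C=G91, E=N): row 11 → {A,D} = (833, H64) ✓
(B=720, C=G31, E=L): row 12 → {A,D} = (842, H64) ✓
Two rows agree on {B, C, E} but differ on {A, D}, so {B, C, E} -> {A, D} does not hold.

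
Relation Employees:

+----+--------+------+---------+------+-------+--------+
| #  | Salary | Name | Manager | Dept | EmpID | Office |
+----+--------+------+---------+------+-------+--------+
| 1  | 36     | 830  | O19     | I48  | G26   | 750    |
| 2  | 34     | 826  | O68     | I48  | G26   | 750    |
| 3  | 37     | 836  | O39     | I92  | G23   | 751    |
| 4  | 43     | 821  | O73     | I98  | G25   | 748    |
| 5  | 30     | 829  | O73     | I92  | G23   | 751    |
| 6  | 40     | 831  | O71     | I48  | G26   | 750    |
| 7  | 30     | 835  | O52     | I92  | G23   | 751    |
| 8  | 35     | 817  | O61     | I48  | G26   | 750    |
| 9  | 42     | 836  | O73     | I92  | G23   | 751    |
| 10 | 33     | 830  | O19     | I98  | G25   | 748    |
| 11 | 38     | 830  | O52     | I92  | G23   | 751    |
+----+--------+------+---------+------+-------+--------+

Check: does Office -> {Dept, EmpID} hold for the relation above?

Office=750: rows 1, 2, 6, 8 → {Dept,EmpID} = (I48, G26), (I48, G26), (I48, G26), (I48, G26) ✓
Office=751: rows 3, 5, 7, 9, 11 → {Dept,EmpID} = (I92, G23), (I92, G23), (I92, G23), (I92, G23), (I92, G23) ✓
Office=748: rows 4, 10 → {Dept,EmpID} = (I98, G25), (I98, G25) ✓
Every Office value is associated with a single {Dept, EmpID} value, so Office -> {Dept, EmpID} holds.

Yes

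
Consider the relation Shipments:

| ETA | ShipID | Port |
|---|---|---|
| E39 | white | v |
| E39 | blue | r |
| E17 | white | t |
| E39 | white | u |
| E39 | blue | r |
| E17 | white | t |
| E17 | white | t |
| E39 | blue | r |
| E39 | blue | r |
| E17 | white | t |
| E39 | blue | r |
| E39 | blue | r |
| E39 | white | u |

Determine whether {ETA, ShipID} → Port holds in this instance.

(ETA=E39, ShipID=white): 3 rows → Port takes values {v, u} — violation
(ETA=E39, ShipID=blue): 6 rows → Port = r, r, r, r, r, r ✓
(ETA=E17, ShipID=white): 4 rows → Port = t, t, t, t ✓
Two rows agree on {ETA, ShipID} but differ on Port, so {ETA, ShipID} → Port does not hold.

No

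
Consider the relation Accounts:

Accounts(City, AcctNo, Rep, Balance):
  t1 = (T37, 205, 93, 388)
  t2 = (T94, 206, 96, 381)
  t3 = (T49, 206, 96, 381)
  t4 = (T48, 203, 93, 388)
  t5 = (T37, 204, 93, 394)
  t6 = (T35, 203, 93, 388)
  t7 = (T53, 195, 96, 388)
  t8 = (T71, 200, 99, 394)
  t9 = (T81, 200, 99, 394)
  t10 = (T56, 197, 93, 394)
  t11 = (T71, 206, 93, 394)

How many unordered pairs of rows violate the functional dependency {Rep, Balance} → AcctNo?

5

(Rep=93, Balance=388): violating pairs (1,4), (1,6) — 2 pairs.
(Rep=96, Balance=381): all 2 rows agree on AcctNo — 0 pairs.
(Rep=93, Balance=394): violating pairs (5,10), (5,11), (10,11) — 3 pairs.
(Rep=99, Balance=394): all 2 rows agree on AcctNo — 0 pairs.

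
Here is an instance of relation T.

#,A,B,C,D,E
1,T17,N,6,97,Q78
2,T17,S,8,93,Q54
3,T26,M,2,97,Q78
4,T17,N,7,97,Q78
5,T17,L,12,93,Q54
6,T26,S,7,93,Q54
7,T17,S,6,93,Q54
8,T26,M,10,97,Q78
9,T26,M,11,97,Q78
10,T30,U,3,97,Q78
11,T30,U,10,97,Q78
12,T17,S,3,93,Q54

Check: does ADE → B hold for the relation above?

No

(A=T17, D=97, E=Q78): rows 1, 4 → B = N, N ✓
(A=T17, D=93, E=Q54): rows 2, 5, 7, 12 → B takes values {S, L} — violation
(A=T26, D=97, E=Q78): rows 3, 8, 9 → B = M, M, M ✓
(A=T26, D=93, E=Q54): row 6 → B = S ✓
(A=T30, D=97, E=Q78): rows 10, 11 → B = U, U ✓
Two rows agree on ADE but differ on B, so ADE → B does not hold.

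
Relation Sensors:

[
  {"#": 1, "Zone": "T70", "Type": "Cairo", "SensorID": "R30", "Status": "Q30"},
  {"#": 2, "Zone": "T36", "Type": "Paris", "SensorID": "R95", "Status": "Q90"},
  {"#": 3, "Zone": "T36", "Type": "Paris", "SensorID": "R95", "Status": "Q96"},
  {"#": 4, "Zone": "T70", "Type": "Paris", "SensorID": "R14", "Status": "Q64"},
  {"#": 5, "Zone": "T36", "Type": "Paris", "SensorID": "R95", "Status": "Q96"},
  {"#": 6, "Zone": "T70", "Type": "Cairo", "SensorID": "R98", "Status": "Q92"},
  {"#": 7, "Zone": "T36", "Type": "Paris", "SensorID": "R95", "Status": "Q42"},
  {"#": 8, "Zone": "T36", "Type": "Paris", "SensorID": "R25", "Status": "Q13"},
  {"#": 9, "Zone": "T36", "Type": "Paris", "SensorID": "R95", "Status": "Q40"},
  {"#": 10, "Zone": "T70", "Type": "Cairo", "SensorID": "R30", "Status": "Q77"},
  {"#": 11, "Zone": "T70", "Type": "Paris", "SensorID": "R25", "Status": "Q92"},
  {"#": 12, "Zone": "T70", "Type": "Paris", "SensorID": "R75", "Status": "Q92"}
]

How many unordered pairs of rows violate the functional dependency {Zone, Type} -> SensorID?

(Zone=T70, Type=Cairo): violating pairs (1,6), (6,10) — 2 pairs.
(Zone=T36, Type=Paris): violating pairs (2,8), (3,8), (5,8), (7,8), (8,9) — 5 pairs.
(Zone=T70, Type=Paris): violating pairs (4,11), (4,12), (11,12) — 3 pairs.

10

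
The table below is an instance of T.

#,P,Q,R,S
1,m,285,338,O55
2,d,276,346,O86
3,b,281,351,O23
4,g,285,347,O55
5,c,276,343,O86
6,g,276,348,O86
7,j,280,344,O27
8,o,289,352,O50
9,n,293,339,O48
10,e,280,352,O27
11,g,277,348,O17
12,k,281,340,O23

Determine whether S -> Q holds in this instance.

S=O55: rows 1, 4 → Q = 285, 285 ✓
S=O86: rows 2, 5, 6 → Q = 276, 276, 276 ✓
S=O23: rows 3, 12 → Q = 281, 281 ✓
S=O27: rows 7, 10 → Q = 280, 280 ✓
S=O50: row 8 → Q = 289 ✓
S=O48: row 9 → Q = 293 ✓
S=O17: row 11 → Q = 277 ✓
Every S value is associated with a single Q value, so S -> Q holds.

Yes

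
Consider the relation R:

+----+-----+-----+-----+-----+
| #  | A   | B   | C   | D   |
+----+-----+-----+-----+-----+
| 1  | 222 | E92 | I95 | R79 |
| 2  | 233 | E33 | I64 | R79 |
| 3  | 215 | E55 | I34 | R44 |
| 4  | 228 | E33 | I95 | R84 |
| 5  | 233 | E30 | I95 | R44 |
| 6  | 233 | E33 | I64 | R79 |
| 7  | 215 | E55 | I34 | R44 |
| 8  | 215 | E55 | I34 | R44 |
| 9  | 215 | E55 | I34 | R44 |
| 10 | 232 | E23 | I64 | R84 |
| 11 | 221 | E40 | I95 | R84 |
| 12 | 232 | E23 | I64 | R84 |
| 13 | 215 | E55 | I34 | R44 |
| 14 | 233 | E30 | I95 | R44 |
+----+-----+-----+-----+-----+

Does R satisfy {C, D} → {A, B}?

(C=I95, D=R79): row 1 → {A,B} = (222, E92) ✓
(C=I64, D=R79): rows 2, 6 → {A,B} = (233, E33), (233, E33) ✓
(C=I34, D=R44): rows 3, 7, 8, 9, 13 → {A,B} = (215, E55), (215, E55), (215, E55), (215, E55), (215, E55) ✓
(C=I95, D=R84): rows 4, 11 → {A,B} takes values {(228, E33), (221, E40)} — violation
(C=I95, D=R44): rows 5, 14 → {A,B} = (233, E30), (233, E30) ✓
(C=I64, D=R84): rows 10, 12 → {A,B} = (232, E23), (232, E23) ✓
Two rows agree on {C, D} but differ on {A, B}, so {C, D} → {A, B} does not hold.

No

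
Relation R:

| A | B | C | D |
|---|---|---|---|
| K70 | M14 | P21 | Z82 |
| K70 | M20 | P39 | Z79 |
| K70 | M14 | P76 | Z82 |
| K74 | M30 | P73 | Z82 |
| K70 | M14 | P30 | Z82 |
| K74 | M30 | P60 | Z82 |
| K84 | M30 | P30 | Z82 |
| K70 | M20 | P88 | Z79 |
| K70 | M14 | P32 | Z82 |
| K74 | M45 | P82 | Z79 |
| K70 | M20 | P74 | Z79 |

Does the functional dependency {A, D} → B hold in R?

Yes

(A=K70, D=Z82): 4 rows → B = M14, M14, M14, M14 ✓
(A=K70, D=Z79): 3 rows → B = M20, M20, M20 ✓
(A=K74, D=Z82): 2 rows → B = M30, M30 ✓
(A=K84, D=Z82): 1 row → B = M30 ✓
(A=K74, D=Z79): 1 row → B = M45 ✓
Every {A, D} value is associated with a single B value, so {A, D} → B holds.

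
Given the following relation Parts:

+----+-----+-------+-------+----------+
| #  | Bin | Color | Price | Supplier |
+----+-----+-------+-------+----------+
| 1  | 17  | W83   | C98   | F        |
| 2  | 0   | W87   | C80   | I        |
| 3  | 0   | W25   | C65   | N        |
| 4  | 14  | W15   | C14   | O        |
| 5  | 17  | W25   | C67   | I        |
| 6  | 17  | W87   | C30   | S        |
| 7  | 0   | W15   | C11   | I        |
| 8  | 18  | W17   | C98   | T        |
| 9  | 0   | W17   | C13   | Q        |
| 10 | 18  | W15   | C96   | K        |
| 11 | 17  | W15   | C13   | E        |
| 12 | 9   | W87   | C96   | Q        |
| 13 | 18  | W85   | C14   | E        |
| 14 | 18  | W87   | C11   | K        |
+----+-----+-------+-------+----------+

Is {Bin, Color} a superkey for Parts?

Yes

All 14 rows have distinct {Bin, Color} values, so {Bin, Color} → (all attributes) holds and {Bin, Color} is a superkey.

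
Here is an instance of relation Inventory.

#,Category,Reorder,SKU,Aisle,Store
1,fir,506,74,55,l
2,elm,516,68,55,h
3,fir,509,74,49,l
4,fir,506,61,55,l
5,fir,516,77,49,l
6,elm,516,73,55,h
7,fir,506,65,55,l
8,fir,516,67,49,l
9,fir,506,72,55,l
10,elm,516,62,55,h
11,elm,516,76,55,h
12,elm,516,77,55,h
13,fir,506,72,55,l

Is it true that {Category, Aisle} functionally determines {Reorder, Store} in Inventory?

No

(Category=fir, Aisle=55): rows 1, 4, 7, 9, 13 → {Reorder,Store} = (506, l), (506, l), (506, l), (506, l), (506, l) ✓
(Category=elm, Aisle=55): rows 2, 6, 10, 11, 12 → {Reorder,Store} = (516, h), (516, h), (516, h), (516, h), (516, h) ✓
(Category=fir, Aisle=49): rows 3, 5, 8 → {Reorder,Store} takes values {(509, l), (516, l)} — violation
Two rows agree on {Category, Aisle} but differ on {Reorder, Store}, so {Category, Aisle} → {Reorder, Store} does not hold.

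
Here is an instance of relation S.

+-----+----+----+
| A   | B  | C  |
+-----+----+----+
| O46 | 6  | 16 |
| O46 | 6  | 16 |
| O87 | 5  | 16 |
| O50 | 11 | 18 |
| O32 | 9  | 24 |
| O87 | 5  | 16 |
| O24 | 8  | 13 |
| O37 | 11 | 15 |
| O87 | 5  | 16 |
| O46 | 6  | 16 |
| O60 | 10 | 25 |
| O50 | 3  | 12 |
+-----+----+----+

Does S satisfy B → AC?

B=6: 3 rows → {A,C} = (O46, 16), (O46, 16), (O46, 16) ✓
B=5: 3 rows → {A,C} = (O87, 16), (O87, 16), (O87, 16) ✓
B=11: 2 rows → {A,C} takes values {(O50, 18), (O37, 15)} — violation
B=9: 1 row → {A,C} = (O32, 24) ✓
B=8: 1 row → {A,C} = (O24, 13) ✓
B=10: 1 row → {A,C} = (O60, 25) ✓
B=3: 1 row → {A,C} = (O50, 12) ✓
Two rows agree on B but differ on AC, so B → AC does not hold.

No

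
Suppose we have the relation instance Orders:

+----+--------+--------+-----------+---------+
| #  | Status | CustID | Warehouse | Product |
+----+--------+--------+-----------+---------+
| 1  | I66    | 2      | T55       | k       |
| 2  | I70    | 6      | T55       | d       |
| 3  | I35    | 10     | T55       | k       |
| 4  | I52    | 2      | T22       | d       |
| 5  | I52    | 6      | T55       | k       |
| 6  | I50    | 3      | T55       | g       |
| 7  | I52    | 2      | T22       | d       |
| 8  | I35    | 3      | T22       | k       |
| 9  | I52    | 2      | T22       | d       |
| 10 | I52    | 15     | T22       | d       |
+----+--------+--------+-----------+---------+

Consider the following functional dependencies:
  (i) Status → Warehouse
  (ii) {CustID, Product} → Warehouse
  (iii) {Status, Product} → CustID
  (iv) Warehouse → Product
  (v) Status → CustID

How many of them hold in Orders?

(i) Status → Warehouse: Status=I35: rows 3, 8 → Warehouse takes values {T55, T22} — violation; Status=I52: rows 4, 5, 7, 9, 10 → Warehouse takes values {T22, T55} — violation — fails.
(ii) {CustID, Product} → Warehouse: every LHS value maps to a single RHS value — holds.
(iii) {Status, Product} → CustID: (Status=I35, Product=k): rows 3, 8 → CustID takes values {10, 3} — violation; (Status=I52, Product=d): rows 4, 7, 9, 10 → CustID takes values {2, 15} — violation — fails.
(iv) Warehouse → Product: Warehouse=T55: rows 1, 2, 3, 5, 6 → Product takes values {k, d, g} — violation; Warehouse=T22: rows 4, 7, 8, 9, 10 → Product takes values {d, k} — violation — fails.
(v) Status → CustID: Status=I35: rows 3, 8 → CustID takes values {10, 3} — violation; Status=I52: rows 4, 5, 7, 9, 10 → CustID takes values {2, 6, 15} — violation — fails.
1 of the 5 dependencies holds.

1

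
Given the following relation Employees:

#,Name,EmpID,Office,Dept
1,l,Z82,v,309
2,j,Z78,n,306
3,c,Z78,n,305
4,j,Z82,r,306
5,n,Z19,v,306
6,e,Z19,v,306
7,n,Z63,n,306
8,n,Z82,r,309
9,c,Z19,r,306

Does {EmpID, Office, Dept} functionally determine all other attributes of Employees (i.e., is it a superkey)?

Rows 5 and 6 have the same {EmpID, Office, Dept} value (EmpID=Z19, Office=v, Dept=306) but are distinct tuples, so {EmpID, Office, Dept} does not determine every attribute — not a superkey.

No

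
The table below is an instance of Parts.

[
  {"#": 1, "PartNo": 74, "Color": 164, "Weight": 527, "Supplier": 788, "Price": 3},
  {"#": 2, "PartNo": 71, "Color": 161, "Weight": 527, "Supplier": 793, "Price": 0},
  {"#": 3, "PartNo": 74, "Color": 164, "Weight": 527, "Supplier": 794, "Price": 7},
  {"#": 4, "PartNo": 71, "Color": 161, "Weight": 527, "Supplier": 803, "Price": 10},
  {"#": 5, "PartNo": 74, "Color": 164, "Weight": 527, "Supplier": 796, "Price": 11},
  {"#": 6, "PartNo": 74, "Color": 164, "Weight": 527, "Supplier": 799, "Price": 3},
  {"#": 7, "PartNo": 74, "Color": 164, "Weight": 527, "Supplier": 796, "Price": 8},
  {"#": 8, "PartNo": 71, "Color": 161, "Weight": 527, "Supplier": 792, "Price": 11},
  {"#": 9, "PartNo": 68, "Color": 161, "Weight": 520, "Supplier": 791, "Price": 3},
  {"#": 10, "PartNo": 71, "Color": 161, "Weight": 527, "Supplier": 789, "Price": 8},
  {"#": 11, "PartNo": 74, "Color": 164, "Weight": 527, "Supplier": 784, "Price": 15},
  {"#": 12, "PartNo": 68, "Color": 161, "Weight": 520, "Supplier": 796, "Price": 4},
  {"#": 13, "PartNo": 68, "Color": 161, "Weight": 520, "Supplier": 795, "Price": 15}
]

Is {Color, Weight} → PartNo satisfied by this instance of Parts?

Yes

(Color=164, Weight=527): rows 1, 3, 5, 6, 7, 11 → PartNo = 74, 74, 74, 74, 74, 74 ✓
(Color=161, Weight=527): rows 2, 4, 8, 10 → PartNo = 71, 71, 71, 71 ✓
(Color=161, Weight=520): rows 9, 12, 13 → PartNo = 68, 68, 68 ✓
Every {Color, Weight} value is associated with a single PartNo value, so {Color, Weight} → PartNo holds.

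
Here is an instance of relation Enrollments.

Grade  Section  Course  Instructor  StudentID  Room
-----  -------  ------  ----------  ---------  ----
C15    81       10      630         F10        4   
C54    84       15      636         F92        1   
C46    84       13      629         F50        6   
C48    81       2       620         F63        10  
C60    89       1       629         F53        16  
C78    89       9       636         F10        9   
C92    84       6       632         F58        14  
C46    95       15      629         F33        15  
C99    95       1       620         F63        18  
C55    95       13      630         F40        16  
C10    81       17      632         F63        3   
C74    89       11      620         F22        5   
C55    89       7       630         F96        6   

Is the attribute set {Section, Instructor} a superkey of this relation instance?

Yes

All 13 rows have distinct {Section, Instructor} values, so {Section, Instructor} → (all attributes) holds and {Section, Instructor} is a superkey.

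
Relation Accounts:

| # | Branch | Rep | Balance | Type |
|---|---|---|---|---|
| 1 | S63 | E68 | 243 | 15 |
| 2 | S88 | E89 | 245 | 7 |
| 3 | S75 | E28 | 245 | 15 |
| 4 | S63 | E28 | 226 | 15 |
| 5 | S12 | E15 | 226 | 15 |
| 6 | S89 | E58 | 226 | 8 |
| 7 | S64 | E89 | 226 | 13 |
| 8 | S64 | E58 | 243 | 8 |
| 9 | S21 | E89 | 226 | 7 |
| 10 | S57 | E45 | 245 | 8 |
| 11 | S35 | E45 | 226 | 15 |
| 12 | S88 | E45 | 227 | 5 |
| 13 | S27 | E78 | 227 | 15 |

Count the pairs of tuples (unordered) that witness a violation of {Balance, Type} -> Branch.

(Balance=226, Type=15): violating pairs (4,5), (4,11), (5,11) — 3 pairs.

3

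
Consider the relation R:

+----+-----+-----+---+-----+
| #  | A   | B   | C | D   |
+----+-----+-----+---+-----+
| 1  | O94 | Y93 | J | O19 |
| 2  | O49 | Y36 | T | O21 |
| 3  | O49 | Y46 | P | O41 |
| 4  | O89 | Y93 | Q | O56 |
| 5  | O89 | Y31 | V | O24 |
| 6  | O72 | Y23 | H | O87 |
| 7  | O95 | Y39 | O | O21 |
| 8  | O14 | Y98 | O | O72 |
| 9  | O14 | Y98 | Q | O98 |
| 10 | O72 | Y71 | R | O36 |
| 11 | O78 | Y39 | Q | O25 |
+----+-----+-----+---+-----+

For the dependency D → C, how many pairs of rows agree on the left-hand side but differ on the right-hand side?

1

D=O21: violating pairs (2,7) — 1 pair.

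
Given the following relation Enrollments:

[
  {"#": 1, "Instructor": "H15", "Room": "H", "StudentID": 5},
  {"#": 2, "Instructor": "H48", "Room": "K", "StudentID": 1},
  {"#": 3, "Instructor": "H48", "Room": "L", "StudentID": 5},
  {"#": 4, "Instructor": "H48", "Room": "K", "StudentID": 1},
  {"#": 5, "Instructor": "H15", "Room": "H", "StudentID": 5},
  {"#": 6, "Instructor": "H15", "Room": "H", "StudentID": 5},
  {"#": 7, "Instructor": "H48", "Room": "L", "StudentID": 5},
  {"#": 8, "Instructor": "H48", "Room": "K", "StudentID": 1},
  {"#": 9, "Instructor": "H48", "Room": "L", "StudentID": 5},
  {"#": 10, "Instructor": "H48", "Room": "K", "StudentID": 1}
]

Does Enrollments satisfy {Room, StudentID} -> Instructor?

Yes

(Room=H, StudentID=5): rows 1, 5, 6 → Instructor = H15, H15, H15 ✓
(Room=K, StudentID=1): rows 2, 4, 8, 10 → Instructor = H48, H48, H48, H48 ✓
(Room=L, StudentID=5): rows 3, 7, 9 → Instructor = H48, H48, H48 ✓
Every {Room, StudentID} value is associated with a single Instructor value, so {Room, StudentID} -> Instructor holds.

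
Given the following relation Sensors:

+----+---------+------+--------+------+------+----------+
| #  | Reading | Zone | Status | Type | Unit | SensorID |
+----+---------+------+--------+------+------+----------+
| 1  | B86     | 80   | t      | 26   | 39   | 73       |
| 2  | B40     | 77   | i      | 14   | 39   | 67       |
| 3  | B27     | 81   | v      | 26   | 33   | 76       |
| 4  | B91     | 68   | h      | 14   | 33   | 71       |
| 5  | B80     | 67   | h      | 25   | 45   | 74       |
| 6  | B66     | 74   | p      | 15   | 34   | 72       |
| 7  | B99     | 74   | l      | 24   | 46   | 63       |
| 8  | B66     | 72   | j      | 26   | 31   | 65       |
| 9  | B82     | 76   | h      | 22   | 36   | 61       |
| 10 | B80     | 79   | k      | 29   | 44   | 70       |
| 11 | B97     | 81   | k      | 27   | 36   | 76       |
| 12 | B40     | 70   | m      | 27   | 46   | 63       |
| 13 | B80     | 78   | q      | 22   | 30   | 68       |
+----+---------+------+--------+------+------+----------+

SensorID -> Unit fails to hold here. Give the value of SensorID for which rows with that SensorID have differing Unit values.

SensorID=73: row 1 → Unit = 39 ✓
SensorID=67: row 2 → Unit = 39 ✓
SensorID=76: rows 3, 11 → Unit takes values {33, 36} — violation
SensorID=71: row 4 → Unit = 33 ✓
SensorID=74: row 5 → Unit = 45 ✓
SensorID=72: row 6 → Unit = 34 ✓
SensorID=63: rows 7, 12 → Unit = 46, 46 ✓
SensorID=65: row 8 → Unit = 31 ✓
SensorID=61: row 9 → Unit = 36 ✓
SensorID=70: row 10 → Unit = 44 ✓
SensorID=68: row 13 → Unit = 30 ✓
The only SensorID value with inconsistent Unit is SensorID=76.

76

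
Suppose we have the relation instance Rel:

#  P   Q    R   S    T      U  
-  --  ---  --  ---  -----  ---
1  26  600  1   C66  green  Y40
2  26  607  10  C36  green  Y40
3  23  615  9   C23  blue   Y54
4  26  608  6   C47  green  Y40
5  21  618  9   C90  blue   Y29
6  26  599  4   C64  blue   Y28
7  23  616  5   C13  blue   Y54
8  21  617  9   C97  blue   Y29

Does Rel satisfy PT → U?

(P=26, T=green): rows 1, 2, 4 → U = Y40, Y40, Y40 ✓
(P=23, T=blue): rows 3, 7 → U = Y54, Y54 ✓
(P=21, T=blue): rows 5, 8 → U = Y29, Y29 ✓
(P=26, T=blue): row 6 → U = Y28 ✓
Every PT value is associated with a single U value, so PT → U holds.

Yes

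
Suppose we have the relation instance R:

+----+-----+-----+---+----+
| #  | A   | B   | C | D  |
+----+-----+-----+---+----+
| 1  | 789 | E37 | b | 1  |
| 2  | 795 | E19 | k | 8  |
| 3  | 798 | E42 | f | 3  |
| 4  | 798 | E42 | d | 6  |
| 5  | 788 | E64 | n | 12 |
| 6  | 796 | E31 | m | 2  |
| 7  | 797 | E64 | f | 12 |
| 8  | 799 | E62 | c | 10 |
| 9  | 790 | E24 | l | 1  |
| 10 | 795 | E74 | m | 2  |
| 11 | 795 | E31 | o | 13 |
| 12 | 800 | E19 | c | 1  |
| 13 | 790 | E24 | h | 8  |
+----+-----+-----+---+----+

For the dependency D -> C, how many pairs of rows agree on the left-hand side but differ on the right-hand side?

D=1: violating pairs (1,9), (1,12), (9,12) — 3 pairs.
D=8: violating pairs (2,13) — 1 pair.
D=12: violating pairs (5,7) — 1 pair.
D=2: all 2 rows agree on C — 0 pairs.

5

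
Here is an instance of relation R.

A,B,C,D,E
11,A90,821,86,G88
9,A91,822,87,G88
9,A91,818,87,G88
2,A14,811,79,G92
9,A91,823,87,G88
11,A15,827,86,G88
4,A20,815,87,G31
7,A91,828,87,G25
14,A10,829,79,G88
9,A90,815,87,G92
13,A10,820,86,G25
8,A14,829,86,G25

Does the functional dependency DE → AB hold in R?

No

(D=86, E=G88): 2 rows → {A,B} takes values {(11, A90), (11, A15)} — violation
(D=87, E=G88): 3 rows → {A,B} = (9, A91), (9, A91), (9, A91) ✓
(D=79, E=G92): 1 row → {A,B} = (2, A14) ✓
(D=87, E=G31): 1 row → {A,B} = (4, A20) ✓
(D=87, E=G25): 1 row → {A,B} = (7, A91) ✓
(D=79, E=G88): 1 row → {A,B} = (14, A10) ✓
(D=87, E=G92): 1 row → {A,B} = (9, A90) ✓
(D=86, E=G25): 2 rows → {A,B} takes values {(13, A10), (8, A14)} — violation
Two rows agree on DE but differ on AB, so DE → AB does not hold.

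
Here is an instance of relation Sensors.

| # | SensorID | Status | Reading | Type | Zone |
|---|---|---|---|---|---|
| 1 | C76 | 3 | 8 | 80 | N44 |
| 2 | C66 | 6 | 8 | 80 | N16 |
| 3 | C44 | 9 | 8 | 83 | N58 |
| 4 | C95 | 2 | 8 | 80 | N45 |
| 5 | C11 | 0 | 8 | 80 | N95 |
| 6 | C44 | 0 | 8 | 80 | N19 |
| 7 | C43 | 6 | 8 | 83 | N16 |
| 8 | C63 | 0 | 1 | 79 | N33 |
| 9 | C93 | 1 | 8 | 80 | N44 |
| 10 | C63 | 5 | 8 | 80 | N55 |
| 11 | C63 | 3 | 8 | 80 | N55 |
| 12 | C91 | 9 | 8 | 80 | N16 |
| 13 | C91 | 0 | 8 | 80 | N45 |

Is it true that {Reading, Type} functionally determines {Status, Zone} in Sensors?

(Reading=8, Type=80): rows 1, 2, 4, 5, 6, 9, 10, 11, 12, 13 → {Status,Zone} takes values {(3, N44), (6, N16), (2, N45), (0, N95), (0, N19), (1, N44), (5, N55), (3, N55), (9, N16), (0, N45)} — violation
(Reading=8, Type=83): rows 3, 7 → {Status,Zone} takes values {(9, N58), (6, N16)} — violation
(Reading=1, Type=79): row 8 → {Status,Zone} = (0, N33) ✓
Two rows agree on {Reading, Type} but differ on {Status, Zone}, so {Reading, Type} -> {Status, Zone} does not hold.

No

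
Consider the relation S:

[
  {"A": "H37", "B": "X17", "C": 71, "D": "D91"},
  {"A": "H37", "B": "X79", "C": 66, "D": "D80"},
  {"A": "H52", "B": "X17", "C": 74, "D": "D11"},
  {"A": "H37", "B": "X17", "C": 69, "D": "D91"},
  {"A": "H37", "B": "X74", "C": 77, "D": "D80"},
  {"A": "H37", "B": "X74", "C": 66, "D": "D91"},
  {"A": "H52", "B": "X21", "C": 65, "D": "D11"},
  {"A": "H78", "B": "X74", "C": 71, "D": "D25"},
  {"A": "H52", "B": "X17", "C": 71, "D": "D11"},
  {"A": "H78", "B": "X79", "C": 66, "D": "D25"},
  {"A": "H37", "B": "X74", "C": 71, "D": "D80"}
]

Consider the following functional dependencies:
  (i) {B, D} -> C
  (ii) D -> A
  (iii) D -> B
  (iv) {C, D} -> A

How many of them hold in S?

(i) {B, D} -> C: (B=X17, D=D91): 2 rows → C takes values {71, 69} — violation; (B=X17, D=D11): 2 rows → C takes values {74, 71} — violation; (B=X74, D=D80): 2 rows → C takes values {77, 71} — violation — fails.
(ii) D -> A: every LHS value maps to a single RHS value — holds.
(iii) D -> B: D=D91: 3 rows → B takes values {X17, X74} — violation; D=D80: 3 rows → B takes values {X79, X74} — violation; D=D11: 3 rows → B takes values {X17, X21} — violation; D=D25: 2 rows → B takes values {X74, X79} — violation — fails.
(iv) {C, D} -> A: every LHS value maps to a single RHS value — holds.
2 of the 4 dependencies hold.

2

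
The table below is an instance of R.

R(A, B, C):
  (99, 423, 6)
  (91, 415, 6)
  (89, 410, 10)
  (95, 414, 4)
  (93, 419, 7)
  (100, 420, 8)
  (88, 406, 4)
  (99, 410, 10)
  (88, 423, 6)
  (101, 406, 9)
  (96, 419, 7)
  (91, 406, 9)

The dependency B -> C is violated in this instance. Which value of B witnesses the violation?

406

B=423: 2 rows → C = 6, 6 ✓
B=415: 1 row → C = 6 ✓
B=410: 2 rows → C = 10, 10 ✓
B=414: 1 row → C = 4 ✓
B=419: 2 rows → C = 7, 7 ✓
B=420: 1 row → C = 8 ✓
B=406: 3 rows → C takes values {4, 9} — violation
The only B value with inconsistent C is B=406.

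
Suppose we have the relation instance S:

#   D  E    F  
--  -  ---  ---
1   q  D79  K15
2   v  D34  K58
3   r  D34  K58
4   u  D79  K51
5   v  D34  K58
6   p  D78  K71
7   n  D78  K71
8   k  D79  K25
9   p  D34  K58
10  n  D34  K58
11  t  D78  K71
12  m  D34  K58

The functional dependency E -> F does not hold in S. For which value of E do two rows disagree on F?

D79

E=D79: rows 1, 4, 8 → F takes values {K15, K51, K25} — violation
E=D34: rows 2, 3, 5, 9, 10, 12 → F = K58, K58, K58, K58, K58, K58 ✓
E=D78: rows 6, 7, 11 → F = K71, K71, K71 ✓
The only E value with inconsistent F is E=D79.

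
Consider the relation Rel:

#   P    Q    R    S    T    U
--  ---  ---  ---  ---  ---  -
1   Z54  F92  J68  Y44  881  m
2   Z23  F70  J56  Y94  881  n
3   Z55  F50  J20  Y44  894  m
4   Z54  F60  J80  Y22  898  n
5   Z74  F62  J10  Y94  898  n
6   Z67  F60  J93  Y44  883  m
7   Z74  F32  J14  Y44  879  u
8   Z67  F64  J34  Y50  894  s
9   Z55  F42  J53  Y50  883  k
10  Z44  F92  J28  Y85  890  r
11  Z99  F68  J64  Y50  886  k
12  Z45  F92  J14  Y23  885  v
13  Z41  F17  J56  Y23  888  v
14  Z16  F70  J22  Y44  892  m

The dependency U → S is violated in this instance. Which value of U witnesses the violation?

n

U=m: rows 1, 3, 6, 14 → S = Y44, Y44, Y44, Y44 ✓
U=n: rows 2, 4, 5 → S takes values {Y94, Y22} — violation
U=u: row 7 → S = Y44 ✓
U=s: row 8 → S = Y50 ✓
U=k: rows 9, 11 → S = Y50, Y50 ✓
U=r: row 10 → S = Y85 ✓
U=v: rows 12, 13 → S = Y23, Y23 ✓
The only U value with inconsistent S is U=n.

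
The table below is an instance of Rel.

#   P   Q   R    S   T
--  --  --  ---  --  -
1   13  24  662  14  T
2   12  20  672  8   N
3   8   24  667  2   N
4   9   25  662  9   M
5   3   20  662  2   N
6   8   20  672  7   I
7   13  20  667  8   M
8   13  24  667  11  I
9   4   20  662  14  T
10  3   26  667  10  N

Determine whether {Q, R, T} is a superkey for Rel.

All 10 rows have distinct {Q, R, T} values, so {Q, R, T} → (all attributes) holds and {Q, R, T} is a superkey.

Yes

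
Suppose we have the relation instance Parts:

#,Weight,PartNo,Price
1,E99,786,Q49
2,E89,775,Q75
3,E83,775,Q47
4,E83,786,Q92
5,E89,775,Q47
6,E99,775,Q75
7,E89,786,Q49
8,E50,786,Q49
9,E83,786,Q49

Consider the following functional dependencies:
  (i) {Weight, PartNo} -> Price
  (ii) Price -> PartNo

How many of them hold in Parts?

(i) {Weight, PartNo} -> Price: (Weight=E89, PartNo=775): rows 2, 5 → Price takes values {Q75, Q47} — violation; (Weight=E83, PartNo=786): rows 4, 9 → Price takes values {Q92, Q49} — violation — fails.
(ii) Price -> PartNo: every LHS value maps to a single RHS value — holds.
1 of the 2 dependencies holds.

1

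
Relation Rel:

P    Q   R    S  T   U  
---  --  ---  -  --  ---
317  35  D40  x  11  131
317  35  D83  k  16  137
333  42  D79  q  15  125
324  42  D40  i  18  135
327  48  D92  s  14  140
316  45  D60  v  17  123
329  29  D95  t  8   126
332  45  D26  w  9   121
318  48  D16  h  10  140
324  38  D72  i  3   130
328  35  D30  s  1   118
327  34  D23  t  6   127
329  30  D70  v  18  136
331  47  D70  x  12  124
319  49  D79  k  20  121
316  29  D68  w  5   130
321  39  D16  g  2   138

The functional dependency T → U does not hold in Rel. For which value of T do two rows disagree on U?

T=11: 1 row → U = 131 ✓
T=16: 1 row → U = 137 ✓
T=15: 1 row → U = 125 ✓
T=18: 2 rows → U takes values {135, 136} — violation
T=14: 1 row → U = 140 ✓
T=17: 1 row → U = 123 ✓
T=8: 1 row → U = 126 ✓
T=9: 1 row → U = 121 ✓
T=10: 1 row → U = 140 ✓
T=3: 1 row → U = 130 ✓
T=1: 1 row → U = 118 ✓
T=6: 1 row → U = 127 ✓
T=12: 1 row → U = 124 ✓
T=20: 1 row → U = 121 ✓
T=5: 1 row → U = 130 ✓
T=2: 1 row → U = 138 ✓
The only T value with inconsistent U is T=18.

18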